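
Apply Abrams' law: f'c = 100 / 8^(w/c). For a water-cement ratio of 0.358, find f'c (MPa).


f'c = 100 / 8^0.358
= 100 / 2.105
= 47.5 MPa

47.5


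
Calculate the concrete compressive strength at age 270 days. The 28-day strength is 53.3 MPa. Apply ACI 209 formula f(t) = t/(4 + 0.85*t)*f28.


f(270) = 270 / (4 + 0.85 * 270) * 53.3
= 270 / 233.5 * 53.3
= 61.63 MPa

61.63


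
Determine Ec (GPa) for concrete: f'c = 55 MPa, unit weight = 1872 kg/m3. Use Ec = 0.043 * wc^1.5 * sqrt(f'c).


Ec = 0.043 * 1872^1.5 * sqrt(55) / 1000
= 25.83 GPa

25.83


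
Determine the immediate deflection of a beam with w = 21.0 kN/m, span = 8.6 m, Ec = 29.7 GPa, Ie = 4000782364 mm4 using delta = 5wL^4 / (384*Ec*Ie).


Convert: L = 8.6 m = 8600 mm, Ec = 29.7 GPa = 29700 MPa
delta = 5 * 21.0 * 8600^4 / (384 * 29700 * 4000782364)
= 12.59 mm

12.59


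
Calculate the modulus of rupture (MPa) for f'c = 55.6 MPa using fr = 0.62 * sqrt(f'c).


fr = 0.62 * sqrt(55.6)
= 4.623 MPa

4.623


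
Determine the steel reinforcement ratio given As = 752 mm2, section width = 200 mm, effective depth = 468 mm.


rho = As / (b * d)
= 752 / (200 * 468)
= 0.008

0.008


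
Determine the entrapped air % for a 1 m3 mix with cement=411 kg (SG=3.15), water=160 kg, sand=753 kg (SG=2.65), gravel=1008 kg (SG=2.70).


Vol cement = 411 / (3.15 * 1000) = 0.130476 m3
Vol water = 160 / 1000 = 0.16 m3
Vol sand = 753 / (2.65 * 1000) = 0.284151 m3
Vol gravel = 1008 / (2.70 * 1000) = 0.373333 m3
Total solid + water volume = 0.94796 m3
Air = (1 - 0.94796) * 100 = 5.2%

5.2


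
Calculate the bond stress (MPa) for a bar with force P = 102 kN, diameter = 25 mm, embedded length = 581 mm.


u = P / (pi * db * ld)
= 102 * 1000 / (pi * 25 * 581)
= 2.235 MPa

2.235


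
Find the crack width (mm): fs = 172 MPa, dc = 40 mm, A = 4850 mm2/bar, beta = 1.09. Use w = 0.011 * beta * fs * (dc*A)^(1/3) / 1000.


w = 0.011 * beta * fs * (dc * A)^(1/3) / 1000
= 0.011 * 1.09 * 172 * (40 * 4850)^(1/3) / 1000
= 0.119 mm

0.119


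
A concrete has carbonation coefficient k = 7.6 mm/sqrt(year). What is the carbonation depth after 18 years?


depth = k * sqrt(t)
= 7.6 * sqrt(18)
= 32.24 mm

32.24


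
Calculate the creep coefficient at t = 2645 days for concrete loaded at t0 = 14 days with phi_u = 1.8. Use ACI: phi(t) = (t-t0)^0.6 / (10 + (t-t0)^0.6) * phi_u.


dt = 2645 - 14 = 2631
phi = 2631^0.6 / (10 + 2631^0.6) * 1.8
= 1.653

1.653


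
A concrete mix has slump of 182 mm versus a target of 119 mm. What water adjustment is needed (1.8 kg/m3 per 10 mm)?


Difference = 119 - 182 = -63 mm
Water adjustment = -63 * 1.8 / 10 = -11.3 kg/m3

-11.3


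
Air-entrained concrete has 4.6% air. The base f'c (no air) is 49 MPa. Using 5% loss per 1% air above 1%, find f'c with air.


Strength loss = (4.6 - 1) * 5 = 18.0%
f'c = 49 * (1 - 18.0/100)
= 40.18 MPa

40.18


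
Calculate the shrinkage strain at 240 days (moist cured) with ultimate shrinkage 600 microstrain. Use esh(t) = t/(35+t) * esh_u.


esh(240) = 240 / (35 + 240) * 600
= 240 / 275 * 600
= 523.6 microstrain

523.6


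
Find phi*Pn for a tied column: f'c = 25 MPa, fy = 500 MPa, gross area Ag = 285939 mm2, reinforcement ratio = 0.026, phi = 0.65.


Ast = rho * Ag = 0.026 * 285939 = 7434.414 mm2
phi*Pn = 0.65 * 0.80 * (0.85 * 25 * (285939 - 7434.414) + 500 * 7434.414) / 1000
= 5010.42 kN

5010.42


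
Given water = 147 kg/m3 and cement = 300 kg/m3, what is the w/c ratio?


w/c = water / cement
w/c = 147 / 300 = 0.49

0.49


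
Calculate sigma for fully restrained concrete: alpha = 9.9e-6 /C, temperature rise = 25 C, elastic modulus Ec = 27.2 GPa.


sigma = alpha * dT * Ec
= 9.9e-6 * 25 * 27.2 * 1000
= 6.732 MPa

6.732


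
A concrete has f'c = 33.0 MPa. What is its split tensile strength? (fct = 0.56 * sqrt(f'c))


fct = 0.56 * sqrt(33.0)
= 0.56 * 5.745
= 3.217 MPa

3.217


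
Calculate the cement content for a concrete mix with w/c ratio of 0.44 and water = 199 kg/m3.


Cement = water / (w/c)
= 199 / 0.44
= 452.3 kg/m3

452.3


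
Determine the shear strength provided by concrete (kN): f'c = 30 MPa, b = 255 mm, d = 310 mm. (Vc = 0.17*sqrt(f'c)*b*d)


Vc = 0.17 * sqrt(30) * 255 * 310 / 1000
= 73.61 kN

73.61


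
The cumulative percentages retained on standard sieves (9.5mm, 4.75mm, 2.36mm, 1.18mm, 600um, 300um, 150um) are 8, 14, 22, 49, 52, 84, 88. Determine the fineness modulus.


FM = sum(cumulative % retained) / 100
= 317 / 100
= 3.17

3.17


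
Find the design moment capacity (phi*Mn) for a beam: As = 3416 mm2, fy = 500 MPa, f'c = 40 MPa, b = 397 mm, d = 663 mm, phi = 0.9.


a = As * fy / (0.85 * f'c * b)
= 3416 * 500 / (0.85 * 40 * 397)
= 126.5373 mm
Mn = As * fy * (d - a/2) / 10^6
= 1024.3412 kN-m
phi*Mn = 0.9 * 1024.3412 = 921.91 kN-m

921.91


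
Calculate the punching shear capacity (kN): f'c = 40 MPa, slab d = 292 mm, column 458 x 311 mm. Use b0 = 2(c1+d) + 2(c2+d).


b0 = 2*(458 + 292) + 2*(311 + 292) = 2706 mm
Vc = 0.33 * sqrt(40) * 2706 * 292 / 1000
= 1649.13 kN

1649.13


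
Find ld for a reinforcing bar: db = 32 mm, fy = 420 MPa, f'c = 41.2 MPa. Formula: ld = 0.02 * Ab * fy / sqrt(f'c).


Ab = pi * 32^2 / 4 = 804.248 mm2
ld = 0.02 * 804.248 * 420 / sqrt(41.2)
= 1052.5 mm

1052.5


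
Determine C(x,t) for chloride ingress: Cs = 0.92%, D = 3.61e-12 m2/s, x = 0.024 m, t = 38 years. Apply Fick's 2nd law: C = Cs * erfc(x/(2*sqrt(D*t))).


t_seconds = 38 * 365.25 * 24 * 3600 = 1199188800.0 s
arg = 0.024 / (2 * sqrt(3.61e-12 * 1199188800.0))
= 0.1824
erfc(0.1824) = 0.7965
C = 0.92 * 0.7965 = 0.7327%

0.7327


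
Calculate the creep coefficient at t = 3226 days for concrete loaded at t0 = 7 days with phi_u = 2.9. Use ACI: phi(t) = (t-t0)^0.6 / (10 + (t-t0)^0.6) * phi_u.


dt = 3226 - 7 = 3219
phi = 3219^0.6 / (10 + 3219^0.6) * 2.9
= 2.689

2.689


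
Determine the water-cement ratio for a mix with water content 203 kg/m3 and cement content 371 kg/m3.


w/c = water / cement
w/c = 203 / 371 = 0.547

0.547


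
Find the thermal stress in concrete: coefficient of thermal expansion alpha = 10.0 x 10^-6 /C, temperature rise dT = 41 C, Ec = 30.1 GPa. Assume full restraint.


sigma = alpha * dT * Ec
= 10.0e-6 * 41 * 30.1 * 1000
= 12.341 MPa

12.341


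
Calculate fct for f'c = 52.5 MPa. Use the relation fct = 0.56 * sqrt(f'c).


fct = 0.56 * sqrt(52.5)
= 0.56 * 7.246
= 4.058 MPa

4.058


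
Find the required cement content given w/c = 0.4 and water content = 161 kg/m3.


Cement = water / (w/c)
= 161 / 0.4
= 402.5 kg/m3

402.5


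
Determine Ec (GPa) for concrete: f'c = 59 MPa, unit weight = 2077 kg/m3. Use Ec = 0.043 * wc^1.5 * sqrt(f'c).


Ec = 0.043 * 2077^1.5 * sqrt(59) / 1000
= 31.26 GPa

31.26


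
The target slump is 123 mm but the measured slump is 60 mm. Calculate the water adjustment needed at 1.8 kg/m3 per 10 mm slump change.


Difference = 123 - 60 = 63 mm
Water adjustment = 63 * 1.8 / 10 = 11.3 kg/m3

11.3


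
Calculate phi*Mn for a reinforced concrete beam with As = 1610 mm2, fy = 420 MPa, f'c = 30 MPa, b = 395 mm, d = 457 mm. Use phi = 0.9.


a = As * fy / (0.85 * f'c * b)
= 1610 * 420 / (0.85 * 30 * 395)
= 67.1333 mm
Mn = As * fy * (d - a/2) / 10^6
= 286.3256 kN-m
phi*Mn = 0.9 * 286.3256 = 257.69 kN-m

257.69


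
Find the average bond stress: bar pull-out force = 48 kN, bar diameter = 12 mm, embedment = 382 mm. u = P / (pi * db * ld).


u = P / (pi * db * ld)
= 48 * 1000 / (pi * 12 * 382)
= 3.333 MPa

3.333


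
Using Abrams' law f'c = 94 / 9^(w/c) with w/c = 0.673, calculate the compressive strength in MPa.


f'c = 94 / 9^0.673
= 94 / 4.387
= 21.43 MPa

21.43


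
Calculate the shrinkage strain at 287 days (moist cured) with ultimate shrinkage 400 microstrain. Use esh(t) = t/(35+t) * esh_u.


esh(287) = 287 / (35 + 287) * 400
= 287 / 322 * 400
= 356.5 microstrain

356.5


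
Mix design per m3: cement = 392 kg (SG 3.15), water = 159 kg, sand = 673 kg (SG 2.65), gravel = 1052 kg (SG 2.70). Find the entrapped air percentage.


Vol cement = 392 / (3.15 * 1000) = 0.124444 m3
Vol water = 159 / 1000 = 0.159 m3
Vol sand = 673 / (2.65 * 1000) = 0.253962 m3
Vol gravel = 1052 / (2.70 * 1000) = 0.38963 m3
Total solid + water volume = 0.927036 m3
Air = (1 - 0.927036) * 100 = 7.3%

7.3


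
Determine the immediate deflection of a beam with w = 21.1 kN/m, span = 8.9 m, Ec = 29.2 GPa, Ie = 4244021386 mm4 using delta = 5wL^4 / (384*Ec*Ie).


Convert: L = 8.9 m = 8900 mm, Ec = 29.2 GPa = 29200 MPa
delta = 5 * 21.1 * 8900^4 / (384 * 29200 * 4244021386)
= 13.91 mm

13.91


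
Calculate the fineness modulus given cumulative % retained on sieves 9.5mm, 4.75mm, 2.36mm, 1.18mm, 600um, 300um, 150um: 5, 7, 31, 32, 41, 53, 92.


FM = sum(cumulative % retained) / 100
= 261 / 100
= 2.61

2.61


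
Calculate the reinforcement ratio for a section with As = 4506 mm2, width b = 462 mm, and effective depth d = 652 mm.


rho = As / (b * d)
= 4506 / (462 * 652)
= 0.015

0.015


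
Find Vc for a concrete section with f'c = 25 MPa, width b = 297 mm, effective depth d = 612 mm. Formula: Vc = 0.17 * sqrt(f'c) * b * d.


Vc = 0.17 * sqrt(25) * 297 * 612 / 1000
= 154.5 kN

154.5


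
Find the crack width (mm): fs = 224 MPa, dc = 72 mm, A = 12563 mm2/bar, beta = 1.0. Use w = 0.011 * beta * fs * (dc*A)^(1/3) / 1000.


w = 0.011 * beta * fs * (dc * A)^(1/3) / 1000
= 0.011 * 1.0 * 224 * (72 * 12563)^(1/3) / 1000
= 0.238 mm

0.238


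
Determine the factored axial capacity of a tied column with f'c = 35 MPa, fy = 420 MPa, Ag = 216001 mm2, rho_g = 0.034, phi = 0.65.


Ast = rho * Ag = 0.034 * 216001 = 7344.034 mm2
phi*Pn = 0.65 * 0.80 * (0.85 * 35 * (216001 - 7344.034) + 420 * 7344.034) / 1000
= 4831.86 kN

4831.86


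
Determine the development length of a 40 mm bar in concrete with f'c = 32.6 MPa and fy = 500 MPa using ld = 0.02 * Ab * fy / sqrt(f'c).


Ab = pi * 40^2 / 4 = 1256.637 mm2
ld = 0.02 * 1256.637 * 500 / sqrt(32.6)
= 2200.9 mm

2200.9


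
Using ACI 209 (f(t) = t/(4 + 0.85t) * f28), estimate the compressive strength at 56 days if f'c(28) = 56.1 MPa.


f(56) = 56 / (4 + 0.85 * 56) * 56.1
= 56 / 51.6 * 56.1
= 60.88 MPa

60.88


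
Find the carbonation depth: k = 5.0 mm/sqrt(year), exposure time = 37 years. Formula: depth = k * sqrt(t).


depth = k * sqrt(t)
= 5.0 * sqrt(37)
= 30.41 mm

30.41


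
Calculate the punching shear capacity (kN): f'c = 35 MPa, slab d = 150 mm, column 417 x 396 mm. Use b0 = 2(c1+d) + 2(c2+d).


b0 = 2*(417 + 150) + 2*(396 + 150) = 2226 mm
Vc = 0.33 * sqrt(35) * 2226 * 150 / 1000
= 651.88 kN

651.88


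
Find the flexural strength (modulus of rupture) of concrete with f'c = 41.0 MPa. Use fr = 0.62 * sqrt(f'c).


fr = 0.62 * sqrt(41.0)
= 3.97 MPa

3.97


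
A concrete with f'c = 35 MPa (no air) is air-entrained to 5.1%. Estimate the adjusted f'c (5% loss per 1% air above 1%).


Strength loss = (5.1 - 1) * 5 = 20.5%
f'c = 35 * (1 - 20.5/100)
= 27.83 MPa

27.83


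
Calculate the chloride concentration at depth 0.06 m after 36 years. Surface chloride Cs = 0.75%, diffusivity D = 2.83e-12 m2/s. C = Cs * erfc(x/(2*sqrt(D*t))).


t_seconds = 36 * 365.25 * 24 * 3600 = 1136073600.0 s
arg = 0.06 / (2 * sqrt(2.83e-12 * 1136073600.0))
= 0.5291
erfc(0.5291) = 0.4543
C = 0.75 * 0.4543 = 0.3407%

0.3407


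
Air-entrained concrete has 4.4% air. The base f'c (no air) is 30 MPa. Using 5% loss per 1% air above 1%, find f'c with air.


Strength loss = (4.4 - 1) * 5 = 17.0%
f'c = 30 * (1 - 17.0/100)
= 24.9 MPa

24.9


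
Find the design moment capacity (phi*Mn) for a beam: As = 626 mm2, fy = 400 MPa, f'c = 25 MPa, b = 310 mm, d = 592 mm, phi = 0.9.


a = As * fy / (0.85 * f'c * b)
= 626 * 400 / (0.85 * 25 * 310)
= 38.0114 mm
Mn = As * fy * (d - a/2) / 10^6
= 143.4778 kN-m
phi*Mn = 0.9 * 143.4778 = 129.13 kN-m

129.13


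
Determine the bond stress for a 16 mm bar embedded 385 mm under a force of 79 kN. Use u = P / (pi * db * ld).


u = P / (pi * db * ld)
= 79 * 1000 / (pi * 16 * 385)
= 4.082 MPa

4.082


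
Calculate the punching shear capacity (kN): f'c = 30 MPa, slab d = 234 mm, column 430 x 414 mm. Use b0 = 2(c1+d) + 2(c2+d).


b0 = 2*(430 + 234) + 2*(414 + 234) = 2624 mm
Vc = 0.33 * sqrt(30) * 2624 * 234 / 1000
= 1109.82 kN

1109.82


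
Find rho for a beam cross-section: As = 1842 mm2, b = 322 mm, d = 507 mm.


rho = As / (b * d)
= 1842 / (322 * 507)
= 0.0113

0.0113


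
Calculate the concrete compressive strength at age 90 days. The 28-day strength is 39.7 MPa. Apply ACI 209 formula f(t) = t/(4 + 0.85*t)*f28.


f(90) = 90 / (4 + 0.85 * 90) * 39.7
= 90 / 80.5 * 39.7
= 44.39 MPa

44.39


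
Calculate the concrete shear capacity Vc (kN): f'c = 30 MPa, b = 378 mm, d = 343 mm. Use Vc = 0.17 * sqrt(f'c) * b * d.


Vc = 0.17 * sqrt(30) * 378 * 343 / 1000
= 120.72 kN

120.72


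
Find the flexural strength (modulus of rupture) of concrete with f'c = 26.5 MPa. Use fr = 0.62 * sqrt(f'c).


fr = 0.62 * sqrt(26.5)
= 3.192 MPa

3.192


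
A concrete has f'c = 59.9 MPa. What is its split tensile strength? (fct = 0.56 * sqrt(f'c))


fct = 0.56 * sqrt(59.9)
= 0.56 * 7.74
= 4.334 MPa

4.334


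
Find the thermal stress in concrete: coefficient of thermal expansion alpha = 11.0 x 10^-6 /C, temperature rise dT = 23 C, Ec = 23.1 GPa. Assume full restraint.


sigma = alpha * dT * Ec
= 11.0e-6 * 23 * 23.1 * 1000
= 5.844 MPa

5.844


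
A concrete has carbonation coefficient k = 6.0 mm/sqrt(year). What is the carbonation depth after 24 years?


depth = k * sqrt(t)
= 6.0 * sqrt(24)
= 29.39 mm

29.39


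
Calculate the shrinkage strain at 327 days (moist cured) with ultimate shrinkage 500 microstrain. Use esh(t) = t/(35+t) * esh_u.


esh(327) = 327 / (35 + 327) * 500
= 327 / 362 * 500
= 451.7 microstrain

451.7


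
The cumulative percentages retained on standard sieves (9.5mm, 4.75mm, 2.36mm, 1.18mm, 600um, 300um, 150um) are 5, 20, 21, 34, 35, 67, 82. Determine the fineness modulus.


FM = sum(cumulative % retained) / 100
= 264 / 100
= 2.64

2.64


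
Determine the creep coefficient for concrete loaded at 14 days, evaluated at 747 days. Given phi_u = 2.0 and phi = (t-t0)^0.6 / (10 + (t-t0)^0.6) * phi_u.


dt = 747 - 14 = 733
phi = 733^0.6 / (10 + 733^0.6) * 2.0
= 1.679

1.679


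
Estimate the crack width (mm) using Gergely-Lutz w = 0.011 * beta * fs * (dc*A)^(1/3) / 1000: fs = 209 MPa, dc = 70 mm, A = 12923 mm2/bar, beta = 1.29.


w = 0.011 * beta * fs * (dc * A)^(1/3) / 1000
= 0.011 * 1.29 * 209 * (70 * 12923)^(1/3) / 1000
= 0.287 mm

0.287


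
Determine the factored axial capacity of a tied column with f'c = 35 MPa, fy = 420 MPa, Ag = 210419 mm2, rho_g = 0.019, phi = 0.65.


Ast = rho * Ag = 0.019 * 210419 = 3997.961 mm2
phi*Pn = 0.65 * 0.80 * (0.85 * 35 * (210419 - 3997.961) + 420 * 3997.961) / 1000
= 4066.49 kN

4066.49


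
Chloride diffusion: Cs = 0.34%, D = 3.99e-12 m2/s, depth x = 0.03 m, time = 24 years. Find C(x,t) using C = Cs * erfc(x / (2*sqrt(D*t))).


t_seconds = 24 * 365.25 * 24 * 3600 = 757382400.0 s
arg = 0.03 / (2 * sqrt(3.99e-12 * 757382400.0))
= 0.2729
erfc(0.2729) = 0.6996
C = 0.34 * 0.6996 = 0.2379%

0.2379


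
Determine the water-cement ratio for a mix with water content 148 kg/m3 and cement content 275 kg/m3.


w/c = water / cement
w/c = 148 / 275 = 0.538

0.538


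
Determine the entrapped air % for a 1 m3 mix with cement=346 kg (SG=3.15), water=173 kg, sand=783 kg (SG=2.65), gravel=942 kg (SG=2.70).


Vol cement = 346 / (3.15 * 1000) = 0.109841 m3
Vol water = 173 / 1000 = 0.173 m3
Vol sand = 783 / (2.65 * 1000) = 0.295472 m3
Vol gravel = 942 / (2.70 * 1000) = 0.348889 m3
Total solid + water volume = 0.927202 m3
Air = (1 - 0.927202) * 100 = 7.28%

7.28


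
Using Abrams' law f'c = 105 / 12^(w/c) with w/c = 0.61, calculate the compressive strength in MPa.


f'c = 105 / 12^0.61
= 105 / 4.553
= 23.06 MPa

23.06


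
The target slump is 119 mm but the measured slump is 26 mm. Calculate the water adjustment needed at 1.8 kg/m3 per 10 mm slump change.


Difference = 119 - 26 = 93 mm
Water adjustment = 93 * 1.8 / 10 = 16.7 kg/m3

16.7


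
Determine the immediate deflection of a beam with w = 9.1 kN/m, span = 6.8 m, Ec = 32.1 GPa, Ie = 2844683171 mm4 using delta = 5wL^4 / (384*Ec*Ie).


Convert: L = 6.8 m = 6800 mm, Ec = 32.1 GPa = 32100 MPa
delta = 5 * 9.1 * 6800^4 / (384 * 32100 * 2844683171)
= 2.77 mm

2.77


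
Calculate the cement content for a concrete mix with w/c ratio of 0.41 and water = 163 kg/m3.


Cement = water / (w/c)
= 163 / 0.41
= 397.6 kg/m3

397.6


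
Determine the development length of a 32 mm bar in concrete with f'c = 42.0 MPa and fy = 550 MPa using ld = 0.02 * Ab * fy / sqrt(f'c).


Ab = pi * 32^2 / 4 = 804.248 mm2
ld = 0.02 * 804.248 * 550 / sqrt(42.0)
= 1365.1 mm

1365.1


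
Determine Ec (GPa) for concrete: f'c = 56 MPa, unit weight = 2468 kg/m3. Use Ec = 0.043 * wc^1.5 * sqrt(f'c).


Ec = 0.043 * 2468^1.5 * sqrt(56) / 1000
= 39.45 GPa

39.45


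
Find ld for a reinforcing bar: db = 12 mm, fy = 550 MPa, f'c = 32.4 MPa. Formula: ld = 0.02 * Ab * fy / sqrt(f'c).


Ab = pi * 12^2 / 4 = 113.097 mm2
ld = 0.02 * 113.097 * 550 / sqrt(32.4)
= 218.6 mm

218.6


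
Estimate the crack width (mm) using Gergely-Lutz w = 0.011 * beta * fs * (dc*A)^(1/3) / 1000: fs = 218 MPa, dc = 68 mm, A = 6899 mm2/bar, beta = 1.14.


w = 0.011 * beta * fs * (dc * A)^(1/3) / 1000
= 0.011 * 1.14 * 218 * (68 * 6899)^(1/3) / 1000
= 0.212 mm

0.212


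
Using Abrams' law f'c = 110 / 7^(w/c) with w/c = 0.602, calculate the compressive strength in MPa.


f'c = 110 / 7^0.602
= 110 / 3.227
= 34.09 MPa

34.09


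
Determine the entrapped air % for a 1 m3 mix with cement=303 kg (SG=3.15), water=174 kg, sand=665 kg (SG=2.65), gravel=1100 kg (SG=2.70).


Vol cement = 303 / (3.15 * 1000) = 0.09619 m3
Vol water = 174 / 1000 = 0.174 m3
Vol sand = 665 / (2.65 * 1000) = 0.250943 m3
Vol gravel = 1100 / (2.70 * 1000) = 0.407407 m3
Total solid + water volume = 0.928541 m3
Air = (1 - 0.928541) * 100 = 7.15%

7.15


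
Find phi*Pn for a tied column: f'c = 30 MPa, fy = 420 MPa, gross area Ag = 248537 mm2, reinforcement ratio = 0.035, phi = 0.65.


Ast = rho * Ag = 0.035 * 248537 = 8698.795 mm2
phi*Pn = 0.65 * 0.80 * (0.85 * 30 * (248537 - 8698.795) + 420 * 8698.795) / 1000
= 5080.07 kN

5080.07


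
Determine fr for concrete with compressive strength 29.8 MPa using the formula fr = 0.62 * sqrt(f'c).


fr = 0.62 * sqrt(29.8)
= 3.385 MPa

3.385


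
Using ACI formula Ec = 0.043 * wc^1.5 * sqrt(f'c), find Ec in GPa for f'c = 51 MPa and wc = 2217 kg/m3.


Ec = 0.043 * 2217^1.5 * sqrt(51) / 1000
= 32.06 GPa

32.06


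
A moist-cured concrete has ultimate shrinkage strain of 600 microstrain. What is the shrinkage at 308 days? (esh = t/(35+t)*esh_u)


esh(308) = 308 / (35 + 308) * 600
= 308 / 343 * 600
= 538.8 microstrain

538.8


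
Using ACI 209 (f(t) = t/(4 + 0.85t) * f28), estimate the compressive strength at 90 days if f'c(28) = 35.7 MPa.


f(90) = 90 / (4 + 0.85 * 90) * 35.7
= 90 / 80.5 * 35.7
= 39.91 MPa

39.91


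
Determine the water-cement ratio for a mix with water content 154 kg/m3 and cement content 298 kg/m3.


w/c = water / cement
w/c = 154 / 298 = 0.517

0.517


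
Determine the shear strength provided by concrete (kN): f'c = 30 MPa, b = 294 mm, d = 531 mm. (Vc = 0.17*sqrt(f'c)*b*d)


Vc = 0.17 * sqrt(30) * 294 * 531 / 1000
= 145.36 kN

145.36


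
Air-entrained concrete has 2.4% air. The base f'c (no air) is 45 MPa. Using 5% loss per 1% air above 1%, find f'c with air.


Strength loss = (2.4 - 1) * 5 = 7.0%
f'c = 45 * (1 - 7.0/100)
= 41.85 MPa

41.85


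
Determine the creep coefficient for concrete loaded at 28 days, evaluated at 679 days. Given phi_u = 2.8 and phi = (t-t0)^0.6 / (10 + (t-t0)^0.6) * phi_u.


dt = 679 - 28 = 651
phi = 651^0.6 / (10 + 651^0.6) * 2.8
= 2.324

2.324


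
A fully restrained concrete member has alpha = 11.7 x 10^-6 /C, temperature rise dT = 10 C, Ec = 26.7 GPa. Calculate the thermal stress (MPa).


sigma = alpha * dT * Ec
= 11.7e-6 * 10 * 26.7 * 1000
= 3.124 MPa

3.124


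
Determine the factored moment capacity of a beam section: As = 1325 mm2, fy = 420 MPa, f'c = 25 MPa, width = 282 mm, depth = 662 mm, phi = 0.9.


a = As * fy / (0.85 * f'c * b)
= 1325 * 420 / (0.85 * 25 * 282)
= 92.8661 mm
Mn = As * fy * (d - a/2) / 10^6
= 342.563 kN-m
phi*Mn = 0.9 * 342.563 = 308.31 kN-m

308.31


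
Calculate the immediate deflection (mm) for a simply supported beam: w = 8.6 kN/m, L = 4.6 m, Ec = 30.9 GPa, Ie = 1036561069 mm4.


Convert: L = 4.6 m = 4600 mm, Ec = 30.9 GPa = 30900 MPa
delta = 5 * 8.6 * 4600^4 / (384 * 30900 * 1036561069)
= 1.57 mm

1.57


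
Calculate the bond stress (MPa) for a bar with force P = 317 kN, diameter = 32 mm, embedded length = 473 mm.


u = P / (pi * db * ld)
= 317 * 1000 / (pi * 32 * 473)
= 6.667 MPa

6.667


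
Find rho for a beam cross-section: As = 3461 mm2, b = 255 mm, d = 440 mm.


rho = As / (b * d)
= 3461 / (255 * 440)
= 0.0308

0.0308


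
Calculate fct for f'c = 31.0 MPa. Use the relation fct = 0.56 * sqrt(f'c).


fct = 0.56 * sqrt(31.0)
= 0.56 * 5.568
= 3.118 MPa

3.118


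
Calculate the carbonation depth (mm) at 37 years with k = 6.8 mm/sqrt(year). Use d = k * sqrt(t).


depth = k * sqrt(t)
= 6.8 * sqrt(37)
= 41.36 mm

41.36


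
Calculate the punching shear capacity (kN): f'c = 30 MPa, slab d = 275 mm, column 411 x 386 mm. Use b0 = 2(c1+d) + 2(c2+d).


b0 = 2*(411 + 275) + 2*(386 + 275) = 2694 mm
Vc = 0.33 * sqrt(30) * 2694 * 275 / 1000
= 1339.07 kN

1339.07


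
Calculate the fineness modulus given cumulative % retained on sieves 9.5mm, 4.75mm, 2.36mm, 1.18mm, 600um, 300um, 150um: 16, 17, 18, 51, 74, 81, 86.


FM = sum(cumulative % retained) / 100
= 343 / 100
= 3.43

3.43


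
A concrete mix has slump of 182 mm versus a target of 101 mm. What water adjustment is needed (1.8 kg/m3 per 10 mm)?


Difference = 101 - 182 = -81 mm
Water adjustment = -81 * 1.8 / 10 = -14.6 kg/m3

-14.6


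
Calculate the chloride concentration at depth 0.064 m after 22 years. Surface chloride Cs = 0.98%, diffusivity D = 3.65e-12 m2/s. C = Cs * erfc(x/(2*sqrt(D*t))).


t_seconds = 22 * 365.25 * 24 * 3600 = 694267200.0 s
arg = 0.064 / (2 * sqrt(3.65e-12 * 694267200.0))
= 0.6357
erfc(0.6357) = 0.3687
C = 0.98 * 0.3687 = 0.3613%

0.3613


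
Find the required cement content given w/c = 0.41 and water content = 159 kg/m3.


Cement = water / (w/c)
= 159 / 0.41
= 387.8 kg/m3

387.8


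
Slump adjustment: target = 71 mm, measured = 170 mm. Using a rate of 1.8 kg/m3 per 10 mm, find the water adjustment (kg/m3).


Difference = 71 - 170 = -99 mm
Water adjustment = -99 * 1.8 / 10 = -17.8 kg/m3

-17.8


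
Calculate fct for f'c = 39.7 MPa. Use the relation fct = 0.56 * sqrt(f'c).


fct = 0.56 * sqrt(39.7)
= 0.56 * 6.301
= 3.528 MPa

3.528


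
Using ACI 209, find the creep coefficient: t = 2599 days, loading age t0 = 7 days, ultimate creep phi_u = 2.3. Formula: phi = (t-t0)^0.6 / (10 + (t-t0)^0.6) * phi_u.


dt = 2599 - 7 = 2592
phi = 2592^0.6 / (10 + 2592^0.6) * 2.3
= 2.111

2.111


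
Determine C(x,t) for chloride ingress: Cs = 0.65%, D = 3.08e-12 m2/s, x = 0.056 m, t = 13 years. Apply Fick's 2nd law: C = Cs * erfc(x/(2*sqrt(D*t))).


t_seconds = 13 * 365.25 * 24 * 3600 = 410248800.0 s
arg = 0.056 / (2 * sqrt(3.08e-12 * 410248800.0))
= 0.7877
erfc(0.7877) = 0.2653
C = 0.65 * 0.2653 = 0.1724%

0.1724


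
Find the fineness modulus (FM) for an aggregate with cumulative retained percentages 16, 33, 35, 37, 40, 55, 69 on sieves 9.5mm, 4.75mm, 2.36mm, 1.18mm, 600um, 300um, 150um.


FM = sum(cumulative % retained) / 100
= 285 / 100
= 2.85

2.85


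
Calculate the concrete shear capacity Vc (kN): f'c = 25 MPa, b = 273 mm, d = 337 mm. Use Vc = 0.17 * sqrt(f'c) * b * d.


Vc = 0.17 * sqrt(25) * 273 * 337 / 1000
= 78.2 kN

78.2


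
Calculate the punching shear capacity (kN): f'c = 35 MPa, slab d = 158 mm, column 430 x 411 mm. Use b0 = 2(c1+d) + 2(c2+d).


b0 = 2*(430 + 158) + 2*(411 + 158) = 2314 mm
Vc = 0.33 * sqrt(35) * 2314 * 158 / 1000
= 713.79 kN

713.79


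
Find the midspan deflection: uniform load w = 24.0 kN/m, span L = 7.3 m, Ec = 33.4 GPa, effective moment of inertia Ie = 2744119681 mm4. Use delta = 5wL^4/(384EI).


Convert: L = 7.3 m = 7300 mm, Ec = 33.4 GPa = 33400 MPa
delta = 5 * 24.0 * 7300^4 / (384 * 33400 * 2744119681)
= 9.68 mm

9.68


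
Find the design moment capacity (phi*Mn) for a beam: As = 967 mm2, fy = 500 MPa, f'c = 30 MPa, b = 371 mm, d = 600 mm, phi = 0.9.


a = As * fy / (0.85 * f'c * b)
= 967 * 500 / (0.85 * 30 * 371)
= 51.1072 mm
Mn = As * fy * (d - a/2) / 10^6
= 277.7448 kN-m
phi*Mn = 0.9 * 277.7448 = 249.97 kN-m

249.97


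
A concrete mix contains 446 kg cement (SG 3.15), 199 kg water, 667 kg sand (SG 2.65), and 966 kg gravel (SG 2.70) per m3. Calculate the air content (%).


Vol cement = 446 / (3.15 * 1000) = 0.141587 m3
Vol water = 199 / 1000 = 0.199 m3
Vol sand = 667 / (2.65 * 1000) = 0.251698 m3
Vol gravel = 966 / (2.70 * 1000) = 0.357778 m3
Total solid + water volume = 0.950063 m3
Air = (1 - 0.950063) * 100 = 4.99%

4.99


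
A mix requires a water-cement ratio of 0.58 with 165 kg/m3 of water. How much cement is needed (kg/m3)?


Cement = water / (w/c)
= 165 / 0.58
= 284.5 kg/m3

284.5


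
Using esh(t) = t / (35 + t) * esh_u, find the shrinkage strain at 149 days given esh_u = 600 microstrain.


esh(149) = 149 / (35 + 149) * 600
= 149 / 184 * 600
= 485.9 microstrain

485.9


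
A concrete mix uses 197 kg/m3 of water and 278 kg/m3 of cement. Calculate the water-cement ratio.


w/c = water / cement
w/c = 197 / 278 = 0.709

0.709


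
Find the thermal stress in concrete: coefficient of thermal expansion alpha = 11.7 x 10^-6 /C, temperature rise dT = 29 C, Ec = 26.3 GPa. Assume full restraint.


sigma = alpha * dT * Ec
= 11.7e-6 * 29 * 26.3 * 1000
= 8.924 MPa

8.924


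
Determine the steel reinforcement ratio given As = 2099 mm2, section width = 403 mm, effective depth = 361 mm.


rho = As / (b * d)
= 2099 / (403 * 361)
= 0.0144

0.0144


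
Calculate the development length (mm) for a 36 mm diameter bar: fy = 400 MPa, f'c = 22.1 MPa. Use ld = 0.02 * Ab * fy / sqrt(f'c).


Ab = pi * 36^2 / 4 = 1017.876 mm2
ld = 0.02 * 1017.876 * 400 / sqrt(22.1)
= 1732.2 mm

1732.2


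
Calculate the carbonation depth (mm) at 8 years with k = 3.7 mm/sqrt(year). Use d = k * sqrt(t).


depth = k * sqrt(t)
= 3.7 * sqrt(8)
= 10.47 mm

10.47


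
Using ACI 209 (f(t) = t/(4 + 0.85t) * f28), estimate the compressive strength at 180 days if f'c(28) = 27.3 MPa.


f(180) = 180 / (4 + 0.85 * 180) * 27.3
= 180 / 157.0 * 27.3
= 31.3 MPa

31.3


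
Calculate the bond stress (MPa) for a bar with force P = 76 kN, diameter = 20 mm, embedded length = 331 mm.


u = P / (pi * db * ld)
= 76 * 1000 / (pi * 20 * 331)
= 3.654 MPa

3.654


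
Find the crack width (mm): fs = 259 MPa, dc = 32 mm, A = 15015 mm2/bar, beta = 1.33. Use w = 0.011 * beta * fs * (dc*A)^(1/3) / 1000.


w = 0.011 * beta * fs * (dc * A)^(1/3) / 1000
= 0.011 * 1.33 * 259 * (32 * 15015)^(1/3) / 1000
= 0.297 mm

0.297


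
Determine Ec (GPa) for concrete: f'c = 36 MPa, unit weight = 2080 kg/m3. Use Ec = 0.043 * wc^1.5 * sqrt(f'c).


Ec = 0.043 * 2080^1.5 * sqrt(36) / 1000
= 24.47 GPa

24.47


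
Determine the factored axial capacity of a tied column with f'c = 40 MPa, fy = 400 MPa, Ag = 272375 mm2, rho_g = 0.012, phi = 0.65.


Ast = rho * Ag = 0.012 * 272375 = 3268.5 mm2
phi*Pn = 0.65 * 0.80 * (0.85 * 40 * (272375 - 3268.5) + 400 * 3268.5) / 1000
= 5437.65 kN

5437.65


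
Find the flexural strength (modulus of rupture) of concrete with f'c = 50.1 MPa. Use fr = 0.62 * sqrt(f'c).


fr = 0.62 * sqrt(50.1)
= 4.388 MPa

4.388


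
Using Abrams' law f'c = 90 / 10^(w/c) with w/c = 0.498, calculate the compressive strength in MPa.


f'c = 90 / 10^0.498
= 90 / 3.148
= 28.59 MPa

28.59


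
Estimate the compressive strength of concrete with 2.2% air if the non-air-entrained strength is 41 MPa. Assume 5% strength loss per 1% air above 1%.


Strength loss = (2.2 - 1) * 5 = 6.0%
f'c = 41 * (1 - 6.0/100)
= 38.54 MPa

38.54


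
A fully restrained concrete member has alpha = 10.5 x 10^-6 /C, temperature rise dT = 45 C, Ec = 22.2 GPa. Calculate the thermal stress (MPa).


sigma = alpha * dT * Ec
= 10.5e-6 * 45 * 22.2 * 1000
= 10.489 MPa

10.489


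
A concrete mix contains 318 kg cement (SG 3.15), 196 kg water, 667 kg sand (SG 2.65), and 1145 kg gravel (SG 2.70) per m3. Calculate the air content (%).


Vol cement = 318 / (3.15 * 1000) = 0.100952 m3
Vol water = 196 / 1000 = 0.196 m3
Vol sand = 667 / (2.65 * 1000) = 0.251698 m3
Vol gravel = 1145 / (2.70 * 1000) = 0.424074 m3
Total solid + water volume = 0.972725 m3
Air = (1 - 0.972725) * 100 = 2.73%

2.73


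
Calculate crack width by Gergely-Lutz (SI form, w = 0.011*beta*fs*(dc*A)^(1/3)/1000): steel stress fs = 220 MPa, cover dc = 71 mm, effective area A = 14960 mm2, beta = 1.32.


w = 0.011 * beta * fs * (dc * A)^(1/3) / 1000
= 0.011 * 1.32 * 220 * (71 * 14960)^(1/3) / 1000
= 0.326 mm

0.326


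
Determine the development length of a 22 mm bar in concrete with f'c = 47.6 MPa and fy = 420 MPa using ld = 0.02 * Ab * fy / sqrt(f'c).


Ab = pi * 22^2 / 4 = 380.133 mm2
ld = 0.02 * 380.133 * 420 / sqrt(47.6)
= 462.8 mm

462.8


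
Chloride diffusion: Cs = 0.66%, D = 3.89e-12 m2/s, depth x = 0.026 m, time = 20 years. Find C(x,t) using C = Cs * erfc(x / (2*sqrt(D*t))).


t_seconds = 20 * 365.25 * 24 * 3600 = 631152000.0 s
arg = 0.026 / (2 * sqrt(3.89e-12 * 631152000.0))
= 0.2624
erfc(0.2624) = 0.7106
C = 0.66 * 0.7106 = 0.469%

0.469


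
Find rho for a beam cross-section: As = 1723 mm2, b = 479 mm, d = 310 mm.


rho = As / (b * d)
= 1723 / (479 * 310)
= 0.0116

0.0116


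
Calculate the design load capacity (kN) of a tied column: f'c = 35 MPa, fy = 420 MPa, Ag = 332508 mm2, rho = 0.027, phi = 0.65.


Ast = rho * Ag = 0.027 * 332508 = 8977.716 mm2
phi*Pn = 0.65 * 0.80 * (0.85 * 35 * (332508 - 8977.716) + 420 * 8977.716) / 1000
= 6965.75 kN

6965.75


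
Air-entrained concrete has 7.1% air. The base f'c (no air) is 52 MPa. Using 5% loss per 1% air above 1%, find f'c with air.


Strength loss = (7.1 - 1) * 5 = 30.5%
f'c = 52 * (1 - 30.5/100)
= 36.14 MPa

36.14


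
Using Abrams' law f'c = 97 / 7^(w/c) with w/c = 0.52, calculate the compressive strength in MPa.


f'c = 97 / 7^0.52
= 97 / 2.751
= 35.26 MPa

35.26


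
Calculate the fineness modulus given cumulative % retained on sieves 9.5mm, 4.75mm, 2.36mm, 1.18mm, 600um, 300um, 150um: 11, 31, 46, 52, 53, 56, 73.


FM = sum(cumulative % retained) / 100
= 322 / 100
= 3.22

3.22


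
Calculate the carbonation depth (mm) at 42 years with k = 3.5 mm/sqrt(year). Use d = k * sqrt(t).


depth = k * sqrt(t)
= 3.5 * sqrt(42)
= 22.68 mm

22.68


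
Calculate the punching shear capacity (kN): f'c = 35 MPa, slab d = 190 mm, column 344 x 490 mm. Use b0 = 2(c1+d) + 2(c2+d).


b0 = 2*(344 + 190) + 2*(490 + 190) = 2428 mm
Vc = 0.33 * sqrt(35) * 2428 * 190 / 1000
= 900.64 kN

900.64


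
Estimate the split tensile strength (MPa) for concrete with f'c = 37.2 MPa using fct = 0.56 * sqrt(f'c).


fct = 0.56 * sqrt(37.2)
= 0.56 * 6.099
= 3.416 MPa

3.416


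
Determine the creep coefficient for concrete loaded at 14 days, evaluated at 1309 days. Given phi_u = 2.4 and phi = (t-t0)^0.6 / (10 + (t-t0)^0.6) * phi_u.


dt = 1309 - 14 = 1295
phi = 1295^0.6 / (10 + 1295^0.6) * 2.4
= 2.113

2.113


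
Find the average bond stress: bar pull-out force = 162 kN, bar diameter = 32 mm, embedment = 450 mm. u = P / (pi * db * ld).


u = P / (pi * db * ld)
= 162 * 1000 / (pi * 32 * 450)
= 3.581 MPa

3.581


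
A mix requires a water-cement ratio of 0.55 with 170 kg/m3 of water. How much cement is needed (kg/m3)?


Cement = water / (w/c)
= 170 / 0.55
= 309.1 kg/m3

309.1


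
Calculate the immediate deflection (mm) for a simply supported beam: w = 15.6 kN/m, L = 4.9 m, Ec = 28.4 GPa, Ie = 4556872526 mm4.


Convert: L = 4.9 m = 4900 mm, Ec = 28.4 GPa = 28400 MPa
delta = 5 * 15.6 * 4900^4 / (384 * 28400 * 4556872526)
= 0.9 mm

0.9


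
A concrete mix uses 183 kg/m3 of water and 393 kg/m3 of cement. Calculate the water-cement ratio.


w/c = water / cement
w/c = 183 / 393 = 0.466

0.466


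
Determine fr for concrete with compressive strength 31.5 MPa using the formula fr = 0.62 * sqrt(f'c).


fr = 0.62 * sqrt(31.5)
= 3.48 MPa

3.48


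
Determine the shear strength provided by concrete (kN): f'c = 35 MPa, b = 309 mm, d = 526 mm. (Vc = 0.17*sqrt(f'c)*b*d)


Vc = 0.17 * sqrt(35) * 309 * 526 / 1000
= 163.47 kN

163.47


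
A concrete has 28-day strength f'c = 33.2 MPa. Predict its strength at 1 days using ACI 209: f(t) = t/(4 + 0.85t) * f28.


f(1) = 1 / (4 + 0.85 * 1) * 33.2
= 1 / 4.85 * 33.2
= 6.85 MPa

6.85


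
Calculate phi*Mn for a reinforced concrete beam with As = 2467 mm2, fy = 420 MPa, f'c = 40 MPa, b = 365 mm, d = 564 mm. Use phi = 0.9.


a = As * fy / (0.85 * f'c * b)
= 2467 * 420 / (0.85 * 40 * 365)
= 83.4923 mm
Mn = As * fy * (d - a/2) / 10^6
= 541.1281 kN-m
phi*Mn = 0.9 * 541.1281 = 487.02 kN-m

487.02


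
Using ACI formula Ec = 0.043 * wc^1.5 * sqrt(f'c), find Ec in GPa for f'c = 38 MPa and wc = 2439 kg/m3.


Ec = 0.043 * 2439^1.5 * sqrt(38) / 1000
= 31.93 GPa

31.93


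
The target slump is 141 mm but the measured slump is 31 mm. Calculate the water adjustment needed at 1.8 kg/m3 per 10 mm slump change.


Difference = 141 - 31 = 110 mm
Water adjustment = 110 * 1.8 / 10 = 19.8 kg/m3

19.8


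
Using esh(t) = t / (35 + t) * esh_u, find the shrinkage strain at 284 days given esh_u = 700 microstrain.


esh(284) = 284 / (35 + 284) * 700
= 284 / 319 * 700
= 623.2 microstrain

623.2


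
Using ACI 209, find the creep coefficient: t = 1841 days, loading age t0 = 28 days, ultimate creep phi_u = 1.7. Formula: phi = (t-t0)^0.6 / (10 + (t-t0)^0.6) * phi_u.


dt = 1841 - 28 = 1813
phi = 1813^0.6 / (10 + 1813^0.6) * 1.7
= 1.53

1.53


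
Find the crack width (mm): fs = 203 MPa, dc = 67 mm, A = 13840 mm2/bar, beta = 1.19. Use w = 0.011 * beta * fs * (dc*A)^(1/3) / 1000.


w = 0.011 * beta * fs * (dc * A)^(1/3) / 1000
= 0.011 * 1.19 * 203 * (67 * 13840)^(1/3) / 1000
= 0.259 mm

0.259


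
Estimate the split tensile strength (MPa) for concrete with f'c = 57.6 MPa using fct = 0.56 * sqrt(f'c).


fct = 0.56 * sqrt(57.6)
= 0.56 * 7.589
= 4.25 MPa

4.25


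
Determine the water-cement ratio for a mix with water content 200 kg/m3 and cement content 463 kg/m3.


w/c = water / cement
w/c = 200 / 463 = 0.432

0.432


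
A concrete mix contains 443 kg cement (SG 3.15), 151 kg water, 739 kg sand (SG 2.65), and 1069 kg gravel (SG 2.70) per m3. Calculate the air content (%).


Vol cement = 443 / (3.15 * 1000) = 0.140635 m3
Vol water = 151 / 1000 = 0.151 m3
Vol sand = 739 / (2.65 * 1000) = 0.278868 m3
Vol gravel = 1069 / (2.70 * 1000) = 0.395926 m3
Total solid + water volume = 0.966429 m3
Air = (1 - 0.966429) * 100 = 3.36%

3.36


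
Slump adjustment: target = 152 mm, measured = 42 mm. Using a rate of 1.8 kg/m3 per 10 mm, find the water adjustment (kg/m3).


Difference = 152 - 42 = 110 mm
Water adjustment = 110 * 1.8 / 10 = 19.8 kg/m3

19.8


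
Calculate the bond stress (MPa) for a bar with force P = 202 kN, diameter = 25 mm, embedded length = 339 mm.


u = P / (pi * db * ld)
= 202 * 1000 / (pi * 25 * 339)
= 7.587 MPa

7.587


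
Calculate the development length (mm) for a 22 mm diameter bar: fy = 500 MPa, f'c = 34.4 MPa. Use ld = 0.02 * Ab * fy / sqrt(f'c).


Ab = pi * 22^2 / 4 = 380.133 mm2
ld = 0.02 * 380.133 * 500 / sqrt(34.4)
= 648.1 mm

648.1


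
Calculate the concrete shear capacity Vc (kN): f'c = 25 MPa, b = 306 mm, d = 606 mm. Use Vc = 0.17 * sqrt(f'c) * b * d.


Vc = 0.17 * sqrt(25) * 306 * 606 / 1000
= 157.62 kN

157.62


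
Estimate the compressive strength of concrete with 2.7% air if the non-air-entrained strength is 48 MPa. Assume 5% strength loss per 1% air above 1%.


Strength loss = (2.7 - 1) * 5 = 8.5%
f'c = 48 * (1 - 8.5/100)
= 43.92 MPa

43.92


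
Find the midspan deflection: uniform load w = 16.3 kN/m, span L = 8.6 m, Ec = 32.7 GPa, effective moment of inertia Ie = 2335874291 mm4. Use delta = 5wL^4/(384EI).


Convert: L = 8.6 m = 8600 mm, Ec = 32.7 GPa = 32700 MPa
delta = 5 * 16.3 * 8600^4 / (384 * 32700 * 2335874291)
= 15.2 mm

15.2


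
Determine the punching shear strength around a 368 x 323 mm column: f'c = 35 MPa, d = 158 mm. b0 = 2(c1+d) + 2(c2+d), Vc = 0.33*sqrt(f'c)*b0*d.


b0 = 2*(368 + 158) + 2*(323 + 158) = 2014 mm
Vc = 0.33 * sqrt(35) * 2014 * 158 / 1000
= 621.25 kN

621.25


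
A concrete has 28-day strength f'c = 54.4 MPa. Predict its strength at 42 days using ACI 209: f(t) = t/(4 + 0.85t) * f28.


f(42) = 42 / (4 + 0.85 * 42) * 54.4
= 42 / 39.7 * 54.4
= 57.55 MPa

57.55


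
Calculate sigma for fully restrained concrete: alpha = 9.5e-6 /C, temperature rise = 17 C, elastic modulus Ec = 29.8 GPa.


sigma = alpha * dT * Ec
= 9.5e-6 * 17 * 29.8 * 1000
= 4.813 MPa

4.813


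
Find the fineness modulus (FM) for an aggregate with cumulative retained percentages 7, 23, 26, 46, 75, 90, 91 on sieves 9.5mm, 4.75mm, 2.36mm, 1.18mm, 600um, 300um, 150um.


FM = sum(cumulative % retained) / 100
= 358 / 100
= 3.58

3.58


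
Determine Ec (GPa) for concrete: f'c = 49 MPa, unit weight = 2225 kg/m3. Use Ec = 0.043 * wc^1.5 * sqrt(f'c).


Ec = 0.043 * 2225^1.5 * sqrt(49) / 1000
= 31.59 GPa

31.59


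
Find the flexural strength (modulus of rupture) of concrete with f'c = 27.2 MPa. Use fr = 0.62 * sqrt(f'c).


fr = 0.62 * sqrt(27.2)
= 3.234 MPa

3.234


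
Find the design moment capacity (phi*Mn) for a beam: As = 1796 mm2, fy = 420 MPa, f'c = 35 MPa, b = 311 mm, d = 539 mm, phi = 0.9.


a = As * fy / (0.85 * f'c * b)
= 1796 * 420 / (0.85 * 35 * 311)
= 81.5283 mm
Mn = As * fy * (d - a/2) / 10^6
= 375.8293 kN-m
phi*Mn = 0.9 * 375.8293 = 338.25 kN-m

338.25


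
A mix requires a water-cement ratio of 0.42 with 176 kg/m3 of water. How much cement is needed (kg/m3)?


Cement = water / (w/c)
= 176 / 0.42
= 419.0 kg/m3

419.0


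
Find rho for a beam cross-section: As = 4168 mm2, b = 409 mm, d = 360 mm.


rho = As / (b * d)
= 4168 / (409 * 360)
= 0.0283

0.0283


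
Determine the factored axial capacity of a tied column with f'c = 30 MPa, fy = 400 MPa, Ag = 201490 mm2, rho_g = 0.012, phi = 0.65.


Ast = rho * Ag = 0.012 * 201490 = 2417.88 mm2
phi*Pn = 0.65 * 0.80 * (0.85 * 30 * (201490 - 2417.88) + 400 * 2417.88) / 1000
= 3142.62 kN

3142.62


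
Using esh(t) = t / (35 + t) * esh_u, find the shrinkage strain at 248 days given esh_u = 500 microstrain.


esh(248) = 248 / (35 + 248) * 500
= 248 / 283 * 500
= 438.2 microstrain

438.2


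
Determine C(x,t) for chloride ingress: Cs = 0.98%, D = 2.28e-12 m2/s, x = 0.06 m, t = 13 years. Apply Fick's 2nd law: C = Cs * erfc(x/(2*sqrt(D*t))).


t_seconds = 13 * 365.25 * 24 * 3600 = 410248800.0 s
arg = 0.06 / (2 * sqrt(2.28e-12 * 410248800.0))
= 0.9809
erfc(0.9809) = 0.1654
C = 0.98 * 0.1654 = 0.1621%

0.1621


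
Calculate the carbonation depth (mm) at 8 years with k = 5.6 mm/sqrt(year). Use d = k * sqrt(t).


depth = k * sqrt(t)
= 5.6 * sqrt(8)
= 15.84 mm

15.84


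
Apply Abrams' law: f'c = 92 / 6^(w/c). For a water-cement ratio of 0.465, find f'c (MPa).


f'c = 92 / 6^0.465
= 92 / 2.301
= 39.99 MPa

39.99
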